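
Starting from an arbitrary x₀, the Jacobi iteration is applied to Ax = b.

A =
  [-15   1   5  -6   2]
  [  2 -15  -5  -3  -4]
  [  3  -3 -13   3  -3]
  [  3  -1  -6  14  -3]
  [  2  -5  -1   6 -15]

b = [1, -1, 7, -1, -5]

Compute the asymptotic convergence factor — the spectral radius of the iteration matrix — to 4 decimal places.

Diagonal D = diag(-15, -15, -13, 14, -15); L, U strict lower/upper.
Jacobi T = -D⁻¹(L+U): T[2,4] = -(-3)/(-13) = -0.2308; T[2,2] = 0.
  T[0,:] = [+0.0000  +0.0667  +0.3333  -0.4000  +0.1333]
  T[1,:] = [+0.1333  +0.0000  -0.3333  -0.2000  -0.2667]
  T[2,:] = [+0.2308  -0.2308  +0.0000  +0.2308  -0.2308]
  T[3,:] = [-0.2143  +0.0714  +0.4286  +0.0000  +0.2143]
  T[4,:] = [+0.1333  -0.3333  -0.0667  +0.4000  +0.0000]
|eigenvalues of T|: 0.8600, 0.4710, 0.2879, 0.1775, 0.0765.
ρ(T) = max|λ| = 0.8600; 0.8600 < 1, so it converges for any x₀.

0.8600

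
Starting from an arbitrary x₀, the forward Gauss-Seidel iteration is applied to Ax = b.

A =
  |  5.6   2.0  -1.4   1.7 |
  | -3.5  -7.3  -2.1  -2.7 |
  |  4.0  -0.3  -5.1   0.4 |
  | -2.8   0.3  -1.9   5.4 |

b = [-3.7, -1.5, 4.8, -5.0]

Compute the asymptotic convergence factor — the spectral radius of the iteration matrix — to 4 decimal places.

0.5529

A = D + L + U where D = diag(5.6, -7.3, -5.1, 5.4).
Gauss-Seidel: T = -(D+L)⁻¹U, row 0 first, T[0,2] = -(-1.4)/(5.6) = +0.2500; later rows by forward substitution.
  T[0,:] = [+0.0000  -0.3571  +0.2500  -0.3036]
  T[1,:] = [+0.0000  +0.1712  -0.4075  -0.2243]
  T[2,:] = [+0.0000  -0.2902  +0.2201  -0.1465]
  T[3,:] = [+0.0000  -0.2968  +0.2297  -0.1965]
|λ(T)| sorted: 0.5529, 0.3355, 0.0225, 0.0000.
ρ(T) = max|λ| = 0.5529; 0.5529 < 1, so it converges for any x₀.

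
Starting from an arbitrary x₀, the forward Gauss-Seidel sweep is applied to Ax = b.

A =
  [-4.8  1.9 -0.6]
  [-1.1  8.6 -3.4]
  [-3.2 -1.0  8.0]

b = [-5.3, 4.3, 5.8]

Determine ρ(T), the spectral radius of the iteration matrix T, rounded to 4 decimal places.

0.2754

Write A = D+L+U with D = diag(-4.8, 8.6, 8).
GS T = -(D+L)⁻¹U: row 0 first, T[0,2] = -(-0.6)/(-4.8) = -0.1250; later rows by forward substitution.
  T[0,:] = [+0.0000, +0.3958, -0.1250]
  T[1,:] = [+0.0000, +0.0506, +0.3794]
  T[2,:] = [+0.0000, +0.1647, -0.0026]
moduli |λ_i(T)| = 0.2754, 0.2273, 0.0000.
ρ = 0.2754; 0.2754 < 1: convergent.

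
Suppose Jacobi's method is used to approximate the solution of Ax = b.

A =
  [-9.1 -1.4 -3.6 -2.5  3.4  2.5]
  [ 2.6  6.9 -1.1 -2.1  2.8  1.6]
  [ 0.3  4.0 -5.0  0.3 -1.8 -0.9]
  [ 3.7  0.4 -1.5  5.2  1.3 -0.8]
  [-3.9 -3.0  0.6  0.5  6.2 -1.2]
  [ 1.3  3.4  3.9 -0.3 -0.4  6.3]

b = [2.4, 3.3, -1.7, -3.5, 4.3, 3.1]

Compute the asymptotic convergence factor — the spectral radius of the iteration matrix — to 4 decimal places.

Write A = D+L+U with D = diag(-9.1, 6.9, -5, 5.2, 6.2, 6.3).
T_J = -D⁻¹(L+U): T[4,1] = -(-3)/(6.2) = +0.4839; T[4,4] = 0.
  T[0,:] = [+0.0000, -0.1538, -0.3956, -0.2747, +0.3736, +0.2747]
  T[1,:] = [-0.3768, +0.0000, +0.1594, +0.3043, -0.4058, -0.2319]
  T[2,:] = [+0.0600, +0.8000, +0.0000, +0.0600, -0.3600, -0.1800]
  T[3,:] = [-0.7115, -0.0769, +0.2885, +0.0000, -0.2500, +0.1538]
  T[4,:] = [+0.6290, +0.4839, -0.0968, -0.0806, +0.0000, +0.1935]
  T[5,:] = [-0.2063, -0.5397, -0.6190, +0.0476, +0.0635, +0.0000]
|λ(T)| sorted: 1.1256, 0.4920, 0.4920, 0.4885, 0.1642, 0.1642.
ρ = 1.1256; 1.1256 > 1: divergent.

1.1256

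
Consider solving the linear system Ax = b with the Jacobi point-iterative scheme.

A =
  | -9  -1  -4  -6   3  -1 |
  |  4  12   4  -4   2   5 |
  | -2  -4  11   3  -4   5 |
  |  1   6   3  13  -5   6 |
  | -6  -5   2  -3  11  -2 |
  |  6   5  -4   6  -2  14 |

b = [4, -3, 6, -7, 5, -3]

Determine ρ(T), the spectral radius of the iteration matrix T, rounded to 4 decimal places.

1.1807

Split A = D + L + U, D = diag(-9, 12, 11, 13, 11, 14).
Jacobi T = -D⁻¹(L+U): T[5,1] = -(5)/(14) = -0.3571; T[5,5] = 0.
  T[0,:] = [+0.0000  -0.1111  -0.4444  -0.6667  +0.3333  -0.1111]
  T[1,:] = [-0.3333  +0.0000  -0.3333  +0.3333  -0.1667  -0.4167]
  T[2,:] = [+0.1818  +0.3636  +0.0000  -0.2727  +0.3636  -0.4545]
  T[3,:] = [-0.0769  -0.4615  -0.2308  +0.0000  +0.3846  -0.4615]
  T[4,:] = [+0.5455  +0.4545  -0.1818  +0.2727  +0.0000  +0.1818]
  T[5,:] = [-0.4286  -0.3571  +0.2857  -0.4286  +0.1429  +0.0000]
eigenvalue magnitudes: 1.1807, 0.6853, 0.6853, 0.6022, 0.6022, 0.0727.
ρ(T) = max|λ| = 1.1807; 1.1807 > 1, so it fails to converge.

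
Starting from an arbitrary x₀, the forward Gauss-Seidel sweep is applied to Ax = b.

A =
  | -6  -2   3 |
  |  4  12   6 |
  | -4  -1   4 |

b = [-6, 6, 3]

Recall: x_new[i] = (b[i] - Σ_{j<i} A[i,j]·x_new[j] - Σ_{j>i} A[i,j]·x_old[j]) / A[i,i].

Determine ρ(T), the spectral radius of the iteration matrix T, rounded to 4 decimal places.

0.6870

Let D = diag(-6, 12, 4); L, U the strict triangles.
GS T = -(D+L)⁻¹U: row 0 first, T[0,1] = -(-2)/(-6) = -0.3333; later rows by forward substitution.
  T[0,:] = [+0.0000, -0.3333, +0.5000]
  T[1,:] = [+0.0000, +0.1111, -0.6667]
  T[2,:] = [+0.0000, -0.3056, +0.3333]
eigenvalue magnitudes: 0.6870, 0.2426, 0.0000.
spectral radius ρ = 0.6870; 0.6870 < 1 ⇒ converges.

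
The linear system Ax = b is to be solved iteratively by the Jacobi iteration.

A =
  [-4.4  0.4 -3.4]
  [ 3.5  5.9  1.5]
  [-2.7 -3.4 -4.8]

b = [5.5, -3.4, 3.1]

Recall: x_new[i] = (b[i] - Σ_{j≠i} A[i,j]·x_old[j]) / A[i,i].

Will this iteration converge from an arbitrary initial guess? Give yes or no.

A = D + L + U where D = diag(-4.4, 5.9, -4.8).
Jacobi T = -D⁻¹(L+U): T[0,2] = -(-3.4)/(-4.4) = -0.7727; T[0,0] = 0.
  T[0,:] = [+0.0000 +0.0909 -0.7727]
  T[1,:] = [-0.5932 +0.0000 -0.2542]
  T[2,:] = [-0.5625 -0.7083 +0.0000]
|λ(T)| sorted: 0.9439, 0.5746, 0.5746.
spectral radius ρ = 0.9439; 0.9439 < 1, so it converges for any x₀.

yes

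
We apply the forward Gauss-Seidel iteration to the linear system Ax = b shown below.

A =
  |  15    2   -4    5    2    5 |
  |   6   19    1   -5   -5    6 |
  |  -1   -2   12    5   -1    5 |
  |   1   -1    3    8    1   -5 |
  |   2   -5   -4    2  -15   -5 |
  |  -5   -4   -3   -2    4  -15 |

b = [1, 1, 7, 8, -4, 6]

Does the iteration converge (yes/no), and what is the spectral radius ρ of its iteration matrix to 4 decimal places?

yes, ρ = 0.5461

Split A = D + L + U, D = diag(15, 19, 12, 8, -15, -15).
Gauss-Seidel: T = -(D+L)⁻¹U, row 0 first, T[0,1] = -(2)/(15) = -0.1333; later rows by forward substitution.
  T[0,:] = [+0.0000  -0.1333  +0.2667  -0.3333  -0.1333  -0.3333]
  T[1,:] = [+0.0000  +0.0421  -0.1368  +0.3684  +0.3053  -0.2105]
  T[2,:] = [+0.0000  -0.0041  -0.0006  -0.3830  +0.1231  -0.4795]
  T[3,:] = [+0.0000  +0.0235  -0.0502  +0.2314  -0.1163  +0.8202]
  T[4,:] = [+0.0000  -0.0276  +0.0746  -0.0343  -0.1679  -0.0704]
  T[5,:] = [+0.0000  +0.0235  -0.0257  +0.0495  -0.0908  +0.1350]
|roots of det(T-λI)|: 0.5461, 0.2016, 0.1885, 0.1885, 0.0104, 0.0000.
ρ(T) = max|λ| = 0.5461; 0.5461 < 1 ⇒ converges.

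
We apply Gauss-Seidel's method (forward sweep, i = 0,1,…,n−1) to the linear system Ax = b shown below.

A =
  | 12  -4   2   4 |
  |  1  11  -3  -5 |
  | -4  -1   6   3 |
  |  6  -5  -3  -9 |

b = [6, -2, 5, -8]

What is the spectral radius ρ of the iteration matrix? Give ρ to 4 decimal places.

0.7766

A = D + L + U where D = diag(12, 11, 6, -9).
T_GS = -(D+L)⁻¹U: row 0 first, T[0,3] = -(4)/(12) = -0.3333; later rows by forward substitution.
  T[0,:] = [+0.0000 +0.3333 -0.1667 -0.3333]
  T[1,:] = [+0.0000 -0.0303 +0.2879 +0.4848]
  T[2,:] = [+0.0000 +0.2172 -0.0631 -0.6414]
  T[3,:] = [+0.0000 +0.1667 -0.2500 -0.2778]
moduli |λ_i(T)| = 0.7766, 0.2482, 0.1572, 0.0000.
ρ = 0.7766; 0.7766 < 1 ⇒ converges.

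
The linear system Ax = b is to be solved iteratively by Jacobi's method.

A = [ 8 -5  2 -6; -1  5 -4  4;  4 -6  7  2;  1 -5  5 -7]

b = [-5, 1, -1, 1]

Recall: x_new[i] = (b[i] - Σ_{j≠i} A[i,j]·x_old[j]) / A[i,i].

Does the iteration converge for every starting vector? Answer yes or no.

no

A = D + L + U where D = diag(8, 5, 7, -7).
Jacobi: T = -D⁻¹(L+U), T[0,3] = -(-6)/(8) = +0.7500; T[0,0] = 0.
  T[0,:] = [+0.0000  +0.6250  -0.2500  +0.7500]
  T[1,:] = [+0.2000  +0.0000  +0.8000  -0.8000]
  T[2,:] = [-0.5714  +0.8571  +0.0000  -0.2857]
  T[3,:] = [+0.1429  -0.7143  +0.7143  +0.0000]
eigenvalue magnitudes: 1.5296, 0.8064, 0.5731, 0.5731.
spectral radius ρ = 1.5296; 1.5296 > 1, so it fails to converge.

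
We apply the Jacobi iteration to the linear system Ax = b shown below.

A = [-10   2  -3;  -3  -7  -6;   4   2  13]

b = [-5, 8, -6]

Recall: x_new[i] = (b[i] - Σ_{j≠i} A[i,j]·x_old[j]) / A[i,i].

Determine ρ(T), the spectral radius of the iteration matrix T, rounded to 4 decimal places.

Let D = diag(-10, -7, 13); L, U the strict triangles.
Jacobi T = -D⁻¹(L+U): T[1,0] = -(-3)/(-7) = -0.4286; T[1,1] = 0.
  T[0,:] = [+0.0000, +0.2000, -0.3000]
  T[1,:] = [-0.4286, +0.0000, -0.8571]
  T[2,:] = [-0.3077, -0.1538, +0.0000]
|roots of det(T-λI)|: 0.4586, 0.2681, 0.2681.
ρ = 0.4586; 0.4586 < 1: convergent.

0.4586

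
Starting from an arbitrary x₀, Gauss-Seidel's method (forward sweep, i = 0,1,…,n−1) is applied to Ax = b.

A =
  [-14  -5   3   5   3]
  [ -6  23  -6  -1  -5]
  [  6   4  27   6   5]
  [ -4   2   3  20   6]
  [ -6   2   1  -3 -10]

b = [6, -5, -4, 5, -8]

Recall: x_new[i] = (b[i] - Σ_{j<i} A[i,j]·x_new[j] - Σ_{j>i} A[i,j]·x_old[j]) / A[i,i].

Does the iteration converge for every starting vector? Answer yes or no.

Split A = D + L + U, D = diag(-14, 23, 27, 20, -10).
T_GS = -(D+L)⁻¹U: row 0 first, T[0,3] = -(5)/(-14) = +0.3571; later rows by forward substitution.
  T[0,:] = [+0.0000 -0.3571 +0.2143 +0.3571 +0.2143]
  T[1,:] = [+0.0000 -0.0932 +0.3168 +0.1366 +0.2733]
  T[2,:] = [+0.0000 +0.0932 -0.0945 -0.3218 -0.2733]
  T[3,:] = [+0.0000 -0.0761 +0.0254 +0.1060 -0.2435]
  T[4,:] = [+0.0000 +0.2278 -0.0823 -0.2510 -0.0282]
eigenvalue magnitudes: 0.5126, 0.3454, 0.1451, 0.1451, 0.0000.
spectral radius ρ = 0.5126; 0.5126 < 1 ⇒ converges.

yes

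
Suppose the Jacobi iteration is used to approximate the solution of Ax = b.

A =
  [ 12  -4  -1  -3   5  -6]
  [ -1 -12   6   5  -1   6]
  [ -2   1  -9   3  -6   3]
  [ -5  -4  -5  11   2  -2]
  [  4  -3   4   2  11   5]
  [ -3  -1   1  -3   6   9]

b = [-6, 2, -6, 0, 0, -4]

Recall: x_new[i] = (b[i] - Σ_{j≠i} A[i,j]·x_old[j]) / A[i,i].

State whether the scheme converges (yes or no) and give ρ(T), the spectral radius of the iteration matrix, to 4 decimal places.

no, ρ = 1.3519

Split A = D + L + U, D = diag(12, -12, -9, 11, 11, 9).
Jacobi: T = -D⁻¹(L+U), T[1,3] = -(5)/(-12) = +0.4167; T[1,1] = 0.
  T[0,:] = [+0.0000 +0.3333 +0.0833 +0.2500 -0.4167 +0.5000]
  T[1,:] = [-0.0833 +0.0000 +0.5000 +0.4167 -0.0833 +0.5000]
  T[2,:] = [-0.2222 +0.1111 +0.0000 +0.3333 -0.6667 +0.3333]
  T[3,:] = [+0.4545 +0.3636 +0.4545 +0.0000 -0.1818 +0.1818]
  T[4,:] = [-0.3636 +0.2727 -0.3636 -0.1818 +0.0000 -0.4545]
  T[5,:] = [+0.3333 +0.1111 -0.1111 +0.3333 -0.6667 +0.0000]
eigenvalue magnitudes: 1.3519, 0.8707, 0.4730, 0.4730, 0.2529, 0.2529.
spectral radius ρ = 1.3519; 1.3519 > 1: divergent.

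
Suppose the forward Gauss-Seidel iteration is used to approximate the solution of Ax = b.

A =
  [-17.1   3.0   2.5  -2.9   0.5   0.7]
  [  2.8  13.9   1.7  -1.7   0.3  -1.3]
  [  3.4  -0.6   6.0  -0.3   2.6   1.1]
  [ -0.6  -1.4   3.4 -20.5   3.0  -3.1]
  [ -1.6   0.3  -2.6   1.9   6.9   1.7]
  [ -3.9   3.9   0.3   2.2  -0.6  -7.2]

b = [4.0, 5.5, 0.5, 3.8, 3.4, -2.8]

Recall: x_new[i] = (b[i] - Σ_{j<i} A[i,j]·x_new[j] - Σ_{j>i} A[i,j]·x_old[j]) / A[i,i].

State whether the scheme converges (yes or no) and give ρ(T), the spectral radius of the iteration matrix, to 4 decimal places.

yes, ρ = 0.4104

Let D = diag(-17.1, 13.9, 6, -20.5, 6.9, -7.2); L, U the strict triangles.
Gauss-Seidel: T = -(D+L)⁻¹U, row 0 first, T[0,1] = -(3)/(-17.1) = +0.1754; later rows by forward substitution.
  T[0,:] = [+0.0000  +0.1754  +0.1462  -0.1696  +0.0292  +0.0409]
  T[1,:] = [+0.0000  -0.0353  -0.1518  +0.1565  -0.0275  +0.0853]
  T[2,:] = [+0.0000  -0.1029  -0.0980  +0.1617  -0.4526  -0.1980]
  T[3,:] = [+0.0000  -0.0198  -0.0102  +0.0211  +0.0723  -0.1911]
  T[4,:] = [+0.0000  +0.0089  +0.0064  +0.0090  -0.1825  -0.2626]
  T[5,:] = [+0.0000  -0.1252  -0.1691  +0.1891  -0.0123  -0.0207]
moduli |λ_i(T)| = 0.4104, 0.2568, 0.2568, 0.0695, 0.0111, 0.0000.
ρ(T) = max|λ| = 0.4104; 0.4104 < 1: convergent.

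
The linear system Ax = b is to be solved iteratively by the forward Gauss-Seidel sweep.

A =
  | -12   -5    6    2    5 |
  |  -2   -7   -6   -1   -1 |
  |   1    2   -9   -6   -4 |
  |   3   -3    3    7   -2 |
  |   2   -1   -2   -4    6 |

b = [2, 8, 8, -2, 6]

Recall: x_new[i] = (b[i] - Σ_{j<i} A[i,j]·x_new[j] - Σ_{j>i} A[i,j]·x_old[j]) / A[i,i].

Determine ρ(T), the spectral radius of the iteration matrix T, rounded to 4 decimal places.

0.9267

Diagonal D = diag(-12, -7, -9, 7, 6); L, U strict lower/upper.
GS T = -(D+L)⁻¹U: row 0 first, T[0,3] = -(2)/(-12) = +0.1667; later rows by forward substitution.
  T[0,:] = [+0.0000  -0.4167  +0.5000  +0.1667  +0.4167]
  T[1,:] = [+0.0000  +0.1190  -1.0000  -0.1905  -0.2619]
  T[2,:] = [+0.0000  -0.0198  -0.1667  -0.6905  -0.4563]
  T[3,:] = [+0.0000  +0.2381  -0.5714  +0.1429  +0.1905]
  T[4,:] = [+0.0000  +0.3108  -0.7698  -0.2222  -0.2077]
|eigenvalues of T|: 0.9267, 0.4629, 0.4629, 0.1142, 0.0000.
ρ(T) = max|λ| = 0.9267; 0.9267 < 1: convergent.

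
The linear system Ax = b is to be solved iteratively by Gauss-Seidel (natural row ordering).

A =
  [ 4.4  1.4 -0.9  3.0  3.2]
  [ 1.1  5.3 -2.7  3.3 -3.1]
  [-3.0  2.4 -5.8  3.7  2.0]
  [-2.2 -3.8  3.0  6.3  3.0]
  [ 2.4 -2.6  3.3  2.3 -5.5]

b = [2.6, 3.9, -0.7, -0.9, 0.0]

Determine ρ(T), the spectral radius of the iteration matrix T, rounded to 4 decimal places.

1.2865

Write A = D+L+U with D = diag(4.4, 5.3, -5.8, 6.3, -5.5).
Gauss-Seidel: T = -(D+L)⁻¹U, row 0 first, T[0,4] = -(3.2)/(4.4) = -0.7273; later rows by forward substitution.
  T[0,:] = [+0.0000  -0.3182  +0.2045  -0.6818  -0.7273]
  T[1,:] = [+0.0000  +0.0660  +0.4670  -0.4811  +0.7358]
  T[2,:] = [+0.0000  +0.1919  +0.0874  +0.7915  +1.0255]
  T[3,:] = [+0.0000  -0.1627  +0.3115  -0.9052  -0.7746]
  T[4,:] = [+0.0000  -0.1229  +0.0512  +0.0263  -0.3739]
eigenvalue magnitudes: 1.2865, 0.3238, 0.2271, 0.2271, 0.0000.
ρ = 1.2865; 1.2865 > 1: divergent.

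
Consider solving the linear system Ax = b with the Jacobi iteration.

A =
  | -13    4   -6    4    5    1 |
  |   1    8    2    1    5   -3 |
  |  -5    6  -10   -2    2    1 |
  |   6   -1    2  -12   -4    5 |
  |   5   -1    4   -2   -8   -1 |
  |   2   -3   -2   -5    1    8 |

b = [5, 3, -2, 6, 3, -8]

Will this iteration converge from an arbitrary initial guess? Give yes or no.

A = D + L + U where D = diag(-13, 8, -10, -12, -8, 8).
T_J = -D⁻¹(L+U): T[3,0] = -(6)/(-12) = +0.5000; T[3,3] = 0.
  T[0,:] = [+0.0000, +0.3077, -0.4615, +0.3077, +0.3846, +0.0769]
  T[1,:] = [-0.1250, +0.0000, -0.2500, -0.1250, -0.6250, +0.3750]
  T[2,:] = [-0.5000, +0.6000, +0.0000, -0.2000, +0.2000, +0.1000]
  T[3,:] = [+0.5000, -0.0833, +0.1667, +0.0000, -0.3333, +0.4167]
  T[4,:] = [+0.6250, -0.1250, +0.5000, -0.2500, +0.0000, -0.1250]
  T[5,:] = [-0.2500, +0.3750, +0.2500, +0.6250, -0.1250, +0.0000]
|eigenvalues of T|: 1.1895, 0.6590, 0.6590, 0.4541, 0.4346, 0.4346.
spectral radius ρ = 1.1895; 1.1895 > 1: divergent.

no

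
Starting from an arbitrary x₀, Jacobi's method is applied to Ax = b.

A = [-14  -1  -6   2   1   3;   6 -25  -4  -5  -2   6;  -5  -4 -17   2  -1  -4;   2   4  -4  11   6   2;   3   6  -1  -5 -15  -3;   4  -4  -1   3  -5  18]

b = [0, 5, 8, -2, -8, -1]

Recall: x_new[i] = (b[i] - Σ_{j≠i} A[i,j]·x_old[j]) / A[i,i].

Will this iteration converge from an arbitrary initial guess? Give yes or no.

Write A = D+L+U with D = diag(-14, -25, -17, 11, -15, 18).
T_J = -D⁻¹(L+U): T[4,0] = -(3)/(-15) = +0.2000; T[4,4] = 0.
  T[0,:] = [+0.0000, -0.0714, -0.4286, +0.1429, +0.0714, +0.2143]
  T[1,:] = [+0.2400, +0.0000, -0.1600, -0.2000, -0.0800, +0.2400]
  T[2,:] = [-0.2941, -0.2353, +0.0000, +0.1176, -0.0588, -0.2353]
  T[3,:] = [-0.1818, -0.3636, +0.3636, +0.0000, -0.5455, -0.1818]
  T[4,:] = [+0.2000, +0.4000, -0.0667, -0.3333, +0.0000, -0.2000]
  T[5,:] = [-0.2222, +0.2222, +0.0556, -0.1667, +0.2778, +0.0000]
|eigenvalues of T|: 0.8282, 0.3223, 0.3223, 0.3020, 0.3020, 0.2940.
ρ(T) = max|λ| = 0.8282; 0.8282 < 1: convergent.

yes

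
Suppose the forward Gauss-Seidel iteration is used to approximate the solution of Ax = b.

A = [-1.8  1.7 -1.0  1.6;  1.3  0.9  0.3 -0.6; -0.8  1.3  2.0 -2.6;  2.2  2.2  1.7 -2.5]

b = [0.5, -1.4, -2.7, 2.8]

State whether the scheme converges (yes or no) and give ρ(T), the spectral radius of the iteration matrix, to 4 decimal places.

Write A = D+L+U with D = diag(-1.8, 0.9, 2, -2.5).
T_GS = -(D+L)⁻¹U: row 0 first, T[0,2] = -(-1)/(-1.8) = -0.5556; later rows by forward substitution.
  T[0,:] = [+0.0000  +0.9444  -0.5556  +0.8889]
  T[1,:] = [+0.0000  -1.3642  +0.4691  -0.6173]
  T[2,:] = [+0.0000  +1.2645  -0.5272  +2.0568]
  T[3,:] = [+0.0000  +0.4905  -0.4345  +1.6376]
eigenvalue magnitudes: 1.5494, 1.0805, 0.2151, 0.0000.
spectral radius ρ = 1.5494; 1.5494 > 1: divergent.

no, ρ = 1.5494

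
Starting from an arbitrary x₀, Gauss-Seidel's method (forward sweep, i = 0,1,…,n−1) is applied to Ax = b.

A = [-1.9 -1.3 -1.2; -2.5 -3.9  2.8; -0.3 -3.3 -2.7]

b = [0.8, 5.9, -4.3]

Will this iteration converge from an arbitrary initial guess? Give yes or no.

Let D = diag(-1.9, -3.9, -2.7); L, U the strict triangles.
GS T = -(D+L)⁻¹U: row 0 first, T[0,2] = -(-1.2)/(-1.9) = -0.6316; later rows by forward substitution.
  T[0,:] = [+0.0000, -0.6842, -0.6316]
  T[1,:] = [+0.0000, +0.4386, +1.1228]
  T[2,:] = [+0.0000, -0.4600, -1.3021]
|λ(T)| sorted: 0.9227, 0.0592, 0.0000.
spectral radius ρ = 0.9227; 0.9227 < 1 ⇒ converges.

yes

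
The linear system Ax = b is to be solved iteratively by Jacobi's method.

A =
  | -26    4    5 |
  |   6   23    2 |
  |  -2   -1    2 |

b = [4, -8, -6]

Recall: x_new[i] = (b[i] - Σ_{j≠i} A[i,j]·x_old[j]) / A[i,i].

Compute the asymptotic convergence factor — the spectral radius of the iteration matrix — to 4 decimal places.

0.4423

Write A = D+L+U with D = diag(-26, 23, 2).
T_J = -D⁻¹(L+U): T[1,0] = -(6)/(23) = -0.2609; T[1,1] = 0.
  T[0,:] = [+0.0000  +0.1538  +0.1923]
  T[1,:] = [-0.2609  +0.0000  -0.0870]
  T[2,:] = [+1.0000  +0.5000  +0.0000]
|eigenvalues of T|: 0.4423, 0.2949, 0.2949.
ρ(T) = max|λ| = 0.4423; 0.4423 < 1, so it converges for any x₀.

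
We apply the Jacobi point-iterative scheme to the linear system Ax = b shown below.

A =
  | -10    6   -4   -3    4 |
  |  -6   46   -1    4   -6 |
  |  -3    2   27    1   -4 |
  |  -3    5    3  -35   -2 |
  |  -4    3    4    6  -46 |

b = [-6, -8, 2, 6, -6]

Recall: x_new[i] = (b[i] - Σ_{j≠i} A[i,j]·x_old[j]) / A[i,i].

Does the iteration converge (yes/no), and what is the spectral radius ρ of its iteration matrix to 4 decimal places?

Diagonal D = diag(-10, 46, 27, -35, -46); L, U strict lower/upper.
Jacobi: T = -D⁻¹(L+U), T[3,2] = -(3)/(-35) = +0.0857; T[3,3] = 0.
  T[0,:] = [+0.0000  +0.6000  -0.4000  -0.3000  +0.4000]
  T[1,:] = [+0.1304  +0.0000  +0.0217  -0.0870  +0.1304]
  T[2,:] = [+0.1111  -0.0741  +0.0000  -0.0370  +0.1481]
  T[3,:] = [-0.0857  +0.1429  +0.0857  +0.0000  -0.0571]
  T[4,:] = [-0.0870  +0.0652  +0.0870  +0.1304  +0.0000]
|λ(T)| sorted: 0.2003, 0.1659, 0.1609, 0.1609, 0.0979.
ρ = 0.2003; 0.2003 < 1 ⇒ converges.

yes, ρ = 0.2003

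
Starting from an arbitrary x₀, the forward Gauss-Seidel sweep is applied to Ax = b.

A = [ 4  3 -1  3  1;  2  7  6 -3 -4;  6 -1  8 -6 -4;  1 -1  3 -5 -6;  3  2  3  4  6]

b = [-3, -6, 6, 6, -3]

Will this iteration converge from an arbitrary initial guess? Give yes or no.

Split A = D + L + U, D = diag(4, 7, 8, -5, 6).
GS T = -(D+L)⁻¹U: row 0 first, T[0,1] = -(3)/(4) = -0.7500; later rows by forward substitution.
  T[0,:] = [+0.0000, -0.7500, +0.2500, -0.7500, -0.2500]
  T[1,:] = [+0.0000, +0.2143, -0.9286, +0.6429, +0.6429]
  T[2,:] = [+0.0000, +0.5893, -0.3036, +1.3929, +0.7679]
  T[3,:] = [+0.0000, +0.1607, +0.0536, +0.5571, -0.9179]
  T[4,:] = [+0.0000, -0.0982, +0.3006, -0.9071, +0.1387]
moduli |λ_i(T)| = 1.1890, 0.8820, 0.5252, 0.5252, 0.0000.
ρ(T) = max|λ| = 1.1890; 1.1890 > 1, so it fails to converge.

no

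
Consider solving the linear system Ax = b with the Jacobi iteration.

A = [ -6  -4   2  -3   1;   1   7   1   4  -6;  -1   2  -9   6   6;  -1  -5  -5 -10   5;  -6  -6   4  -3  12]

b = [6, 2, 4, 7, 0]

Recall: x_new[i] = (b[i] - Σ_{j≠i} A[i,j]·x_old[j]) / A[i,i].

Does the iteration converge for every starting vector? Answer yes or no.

no

A = D + L + U where D = diag(-6, 7, -9, -10, 12).
Jacobi: T = -D⁻¹(L+U), T[3,4] = -(5)/(-10) = +0.5000; T[3,3] = 0.
  T[0,:] = [+0.0000, -0.6667, +0.3333, -0.5000, +0.1667]
  T[1,:] = [-0.1429, +0.0000, -0.1429, -0.5714, +0.8571]
  T[2,:] = [-0.1111, +0.2222, +0.0000, +0.6667, +0.6667]
  T[3,:] = [-0.1000, -0.5000, -0.5000, +0.0000, +0.5000]
  T[4,:] = [+0.5000, +0.5000, -0.3333, +0.2500, +0.0000]
|eigenvalues of T|: 1.3198, 0.8539, 0.8539, 0.5049, 0.5049.
ρ = 1.3198; 1.3198 > 1, so it fails to converge.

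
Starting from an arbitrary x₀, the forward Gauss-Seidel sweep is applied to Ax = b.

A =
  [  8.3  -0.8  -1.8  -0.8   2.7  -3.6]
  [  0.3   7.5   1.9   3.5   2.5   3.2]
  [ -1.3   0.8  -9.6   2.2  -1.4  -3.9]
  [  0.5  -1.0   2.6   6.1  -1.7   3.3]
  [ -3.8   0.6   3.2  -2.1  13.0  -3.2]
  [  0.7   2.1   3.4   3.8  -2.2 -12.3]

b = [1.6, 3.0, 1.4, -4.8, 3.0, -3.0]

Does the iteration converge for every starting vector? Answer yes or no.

Write A = D+L+U with D = diag(8.3, 7.5, -9.6, 6.1, 13, -12.3).
Gauss-Seidel: T = -(D+L)⁻¹U, row 0 first, T[0,2] = -(-1.8)/(8.3) = +0.2169; later rows by forward substitution.
  T[0,:] = [+0.0000 +0.0964 +0.2169 +0.0964 -0.3253 +0.4337]
  T[1,:] = [+0.0000 -0.0039 -0.2620 -0.4705 -0.3203 -0.4440]
  T[2,:] = [+0.0000 -0.0134 -0.0512 +0.1769 -0.1285 -0.5020]
  T[3,:] = [+0.0000 -0.0028 -0.0389 -0.1604 +0.3076 -0.4354]
  T[4,:] = [+0.0000 +0.0312 +0.0818 -0.0196 +0.0010 +0.4467]
  T[5,:] = [+0.0000 -0.0053 -0.0732 -0.0720 -0.0139 -0.4043]
moduli |λ_i(T)| = 0.5488, 0.1391, 0.1391, 0.0454, 0.0454, 0.0000.
ρ(T) = max|λ| = 0.5488; 0.5488 < 1: convergent.

yes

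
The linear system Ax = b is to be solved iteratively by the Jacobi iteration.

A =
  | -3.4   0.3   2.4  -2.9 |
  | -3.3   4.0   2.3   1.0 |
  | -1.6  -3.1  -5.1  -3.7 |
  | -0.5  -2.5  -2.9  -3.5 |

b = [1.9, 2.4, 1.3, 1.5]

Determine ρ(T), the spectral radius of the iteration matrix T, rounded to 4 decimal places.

1.1957

A = D + L + U where D = diag(-3.4, 4, -5.1, -3.5).
Jacobi T = -D⁻¹(L+U): T[1,3] = -(1)/(4) = -0.2500; T[1,1] = 0.
  T[0,:] = [+0.0000  +0.0882  +0.7059  -0.8529]
  T[1,:] = [+0.8250  +0.0000  -0.5750  -0.2500]
  T[2,:] = [-0.3137  -0.6078  +0.0000  -0.7255]
  T[3,:] = [-0.1429  -0.7143  -0.8286  +0.0000]
|roots of det(T-λI)|: 1.1957, 0.7039, 0.5275, 0.0357.
ρ(T) = max|λ| = 1.1957; 1.1957 > 1, so it fails to converge.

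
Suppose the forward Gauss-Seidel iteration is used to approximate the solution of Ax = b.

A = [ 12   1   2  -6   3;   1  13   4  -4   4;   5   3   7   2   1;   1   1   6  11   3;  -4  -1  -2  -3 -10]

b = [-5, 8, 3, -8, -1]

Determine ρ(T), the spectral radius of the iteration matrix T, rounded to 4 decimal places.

0.6590

Split A = D + L + U, D = diag(12, 13, 7, 11, -10).
GS T = -(D+L)⁻¹U: row 0 first, T[0,3] = -(-6)/(12) = +0.5000; later rows by forward substitution.
  T[0,:] = [+0.0000 -0.0833 -0.1667 +0.5000 -0.2500]
  T[1,:] = [+0.0000 +0.0064 -0.2949 +0.2692 -0.2885]
  T[2,:] = [+0.0000 +0.0568 +0.2454 -0.7582 +0.1593]
  T[3,:] = [+0.0000 -0.0240 -0.0919 +0.3437 -0.3107]
  T[4,:] = [+0.0000 +0.0285 +0.0746 -0.1784 +0.1902]
eigenvalue magnitudes: 0.6590, 0.1129, 0.1037, 0.1037, 0.0000.
ρ = 0.6590; 0.6590 < 1: convergent.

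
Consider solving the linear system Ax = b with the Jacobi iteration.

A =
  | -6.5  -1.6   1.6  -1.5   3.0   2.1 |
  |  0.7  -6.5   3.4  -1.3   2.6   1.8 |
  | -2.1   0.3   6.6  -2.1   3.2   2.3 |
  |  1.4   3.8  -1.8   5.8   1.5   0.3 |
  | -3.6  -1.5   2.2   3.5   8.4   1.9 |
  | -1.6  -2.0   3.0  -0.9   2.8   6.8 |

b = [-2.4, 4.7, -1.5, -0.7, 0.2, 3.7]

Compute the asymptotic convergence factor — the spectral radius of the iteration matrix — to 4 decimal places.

1.2298

Let D = diag(-6.5, -6.5, 6.6, 5.8, 8.4, 6.8); L, U the strict triangles.
Jacobi T = -D⁻¹(L+U): T[1,4] = -(2.6)/(-6.5) = +0.4000; T[1,1] = 0.
  T[0,:] = [+0.0000  -0.2462  +0.2462  -0.2308  +0.4615  +0.3231]
  T[1,:] = [+0.1077  +0.0000  +0.5231  -0.2000  +0.4000  +0.2769]
  T[2,:] = [+0.3182  -0.0455  +0.0000  +0.3182  -0.4848  -0.3485]
  T[3,:] = [-0.2414  -0.6552  +0.3103  +0.0000  -0.2586  -0.0517]
  T[4,:] = [+0.4286  +0.1786  -0.2619  -0.4167  +0.0000  -0.2262]
  T[5,:] = [+0.2353  +0.2941  -0.4412  +0.1324  -0.4118  +0.0000]
|λ(T)| sorted: 1.2298, 0.8523, 0.3732, 0.3454, 0.3454, 0.3088.
ρ(T) = max|λ| = 1.2298; 1.2298 > 1, so it fails to converge.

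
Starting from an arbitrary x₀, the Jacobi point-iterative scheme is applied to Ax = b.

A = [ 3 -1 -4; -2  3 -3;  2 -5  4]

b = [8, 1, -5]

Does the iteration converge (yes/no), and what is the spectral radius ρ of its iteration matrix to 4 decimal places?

A = D + L + U where D = diag(3, 3, 4).
Jacobi T = -D⁻¹(L+U): T[0,2] = -(-4)/(3) = +1.3333; T[0,0] = 0.
  T[0,:] = [+0.0000 +0.3333 +1.3333]
  T[1,:] = [+0.6667 +0.0000 +1.0000]
  T[2,:] = [-0.5000 +1.2500 +0.0000]
|λ(T)| sorted: 1.2496, 0.8694, 0.8694.
ρ = 1.2496; 1.2496 > 1 ⇒ diverges.

no, ρ = 1.2496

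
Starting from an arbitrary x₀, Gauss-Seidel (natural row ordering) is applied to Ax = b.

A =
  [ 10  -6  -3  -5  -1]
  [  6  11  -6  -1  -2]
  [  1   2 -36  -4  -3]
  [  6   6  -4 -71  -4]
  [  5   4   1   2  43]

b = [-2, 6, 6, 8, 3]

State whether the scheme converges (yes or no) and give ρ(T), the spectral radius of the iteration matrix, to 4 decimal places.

Split A = D + L + U, D = diag(10, 11, -36, -71, 43).
GS T = -(D+L)⁻¹U: row 0 first, T[0,2] = -(-3)/(10) = +0.3000; later rows by forward substitution.
  T[0,:] = [+0.0000  +0.6000  +0.3000  +0.5000  +0.1000]
  T[1,:] = [+0.0000  -0.3273  +0.3818  -0.1818  +0.1273]
  T[2,:] = [+0.0000  -0.0015  +0.0295  -0.1073  -0.0735]
  T[3,:] = [+0.0000  +0.0231  +0.0560  +0.0329  -0.0330]
  T[4,:] = [+0.0000  -0.0404  -0.0737  -0.0403  -0.0202]
|λ(T)| sorted: 0.2911, 0.1026, 0.0893, 0.0893, 0.0000.
ρ(T) = max|λ| = 0.2911; 0.2911 < 1, so it converges for any x₀.

yes, ρ = 0.2911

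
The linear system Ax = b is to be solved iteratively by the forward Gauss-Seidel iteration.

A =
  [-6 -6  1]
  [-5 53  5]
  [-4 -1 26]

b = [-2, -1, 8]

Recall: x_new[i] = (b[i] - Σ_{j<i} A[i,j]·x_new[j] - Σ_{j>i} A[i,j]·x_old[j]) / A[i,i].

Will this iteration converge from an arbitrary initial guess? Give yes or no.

yes

Write A = D+L+U with D = diag(-6, 53, 26).
T_GS = -(D+L)⁻¹U: row 0 first, T[0,1] = -(-6)/(-6) = -1.0000; later rows by forward substitution.
  T[0,:] = [+0.0000 -1.0000 +0.1667]
  T[1,:] = [+0.0000 -0.0943 -0.0786]
  T[2,:] = [+0.0000 -0.1575 +0.0226]
|eigenvalues of T|: 0.1616, 0.0898, 0.0000.
ρ = 0.1616; 0.1616 < 1 ⇒ converges.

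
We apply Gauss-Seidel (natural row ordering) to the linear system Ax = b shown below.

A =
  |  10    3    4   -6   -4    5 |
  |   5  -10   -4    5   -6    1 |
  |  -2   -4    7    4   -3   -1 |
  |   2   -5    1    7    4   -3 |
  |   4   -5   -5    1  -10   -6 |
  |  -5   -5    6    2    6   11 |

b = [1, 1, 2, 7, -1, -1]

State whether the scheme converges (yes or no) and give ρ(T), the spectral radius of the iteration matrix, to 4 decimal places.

Diagonal D = diag(10, -10, 7, 7, -10, 11); L, U strict lower/upper.
T_GS = -(D+L)⁻¹U: row 0 first, T[0,5] = -(5)/(10) = -0.5000; later rows by forward substitution.
  T[0,:] = [+0.0000  -0.3000  -0.4000  +0.6000  +0.4000  -0.5000]
  T[1,:] = [+0.0000  -0.1500  -0.6000  +0.8000  -0.4000  -0.1500]
  T[2,:] = [+0.0000  -0.1714  -0.4571  +0.0571  +0.3143  -0.0857]
  T[3,:] = [+0.0000  +0.0031  -0.2490  +0.3918  -1.0163  +0.4765]
  T[4,:] = [+0.0000  +0.0410  +0.3437  -0.1494  +0.1012  -0.6345]
  T[5,:] = [+0.0000  -0.1340  -0.3474  +0.6154  -0.0419  +0.0107]
eigenvalue magnitudes: 1.1598, 0.7235, 0.4623, 0.4623, 0.0596, 0.0000.
spectral radius ρ = 1.1598; 1.1598 > 1: divergent.

no, ρ = 1.1598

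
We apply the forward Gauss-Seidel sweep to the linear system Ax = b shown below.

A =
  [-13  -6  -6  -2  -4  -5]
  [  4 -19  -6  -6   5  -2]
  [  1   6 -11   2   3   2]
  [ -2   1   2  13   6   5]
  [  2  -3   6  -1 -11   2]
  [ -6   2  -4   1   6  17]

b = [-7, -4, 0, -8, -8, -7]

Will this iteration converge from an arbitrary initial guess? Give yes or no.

yes

Split A = D + L + U, D = diag(-13, -19, -11, 13, -11, 17).
T_GS = -(D+L)⁻¹U: row 0 first, T[0,2] = -(-6)/(-13) = -0.4615; later rows by forward substitution.
  T[0,:] = [+0.0000  -0.4615  -0.4615  -0.1538  -0.3077  -0.3846]
  T[1,:] = [+0.0000  -0.0972  -0.4130  -0.3482  +0.1984  -0.1862]
  T[2,:] = [+0.0000  -0.0950  -0.2672  -0.0221  +0.3530  +0.0453]
  T[3,:] = [+0.0000  -0.0489  +0.0019  +0.0065  -0.5784  -0.4364]
  T[4,:] = [+0.0000  -0.1048  -0.1172  +0.0543  +0.1351  +0.2270]
  T[5,:] = [+0.0000  -0.1340  -0.1359  -0.0381  -0.0625  -0.1576]
|eigenvalues of T|: 0.5233, 0.3298, 0.3298, 0.1174, 0.1174, 0.0000.
ρ = 0.5233; 0.5233 < 1 ⇒ converges.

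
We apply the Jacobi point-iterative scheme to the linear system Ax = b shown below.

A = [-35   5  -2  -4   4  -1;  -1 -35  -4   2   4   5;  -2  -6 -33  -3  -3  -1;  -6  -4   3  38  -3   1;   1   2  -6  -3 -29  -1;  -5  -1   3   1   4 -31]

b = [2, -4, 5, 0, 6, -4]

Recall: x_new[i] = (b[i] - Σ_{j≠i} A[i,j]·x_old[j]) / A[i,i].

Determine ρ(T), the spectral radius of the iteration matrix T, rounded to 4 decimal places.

Write A = D+L+U with D = diag(-35, -35, -33, 38, -29, -31).
T_J = -D⁻¹(L+U): T[2,5] = -(-1)/(-33) = -0.0303; T[2,2] = 0.
  T[0,:] = [+0.0000  +0.1429  -0.0571  -0.1143  +0.1143  -0.0286]
  T[1,:] = [-0.0286  +0.0000  -0.1143  +0.0571  +0.1143  +0.1429]
  T[2,:] = [-0.0606  -0.1818  +0.0000  -0.0909  -0.0909  -0.0303]
  T[3,:] = [+0.1579  +0.1053  -0.0789  +0.0000  +0.0789  -0.0263]
  T[4,:] = [+0.0345  +0.0690  -0.2069  -0.1034  +0.0000  -0.0345]
  T[5,:] = [-0.1613  -0.0323  +0.0968  +0.0323  +0.1290  +0.0000]
|λ(T)| sorted: 0.2841, 0.1887, 0.1378, 0.1378, 0.1353, 0.1353.
ρ = 0.2841; 0.2841 < 1, so it converges for any x₀.

0.2841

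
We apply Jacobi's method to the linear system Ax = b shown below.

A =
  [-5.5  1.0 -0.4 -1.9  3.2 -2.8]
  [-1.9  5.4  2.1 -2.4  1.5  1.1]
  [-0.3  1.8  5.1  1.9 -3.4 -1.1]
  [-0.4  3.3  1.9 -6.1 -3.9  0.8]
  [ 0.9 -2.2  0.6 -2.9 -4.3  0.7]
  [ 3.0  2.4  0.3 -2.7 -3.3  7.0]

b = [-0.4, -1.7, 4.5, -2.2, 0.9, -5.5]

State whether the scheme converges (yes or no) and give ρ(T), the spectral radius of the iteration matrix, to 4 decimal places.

Let D = diag(-5.5, 5.4, 5.1, -6.1, -4.3, 7); L, U the strict triangles.
Jacobi T = -D⁻¹(L+U): T[5,3] = -(-2.7)/(7) = +0.3857; T[5,5] = 0.
  T[0,:] = [+0.0000 +0.1818 -0.0727 -0.3455 +0.5818 -0.5091]
  T[1,:] = [+0.3519 +0.0000 -0.3889 +0.4444 -0.2778 -0.2037]
  T[2,:] = [+0.0588 -0.3529 +0.0000 -0.3725 +0.6667 +0.2157]
  T[3,:] = [-0.0656 +0.5410 +0.3115 +0.0000 -0.6393 +0.1311]
  T[4,:] = [+0.2093 -0.5116 +0.1395 -0.6744 +0.0000 +0.1628]
  T[5,:] = [-0.4286 -0.3429 -0.0429 +0.3857 +0.4714 +0.0000]
moduli |λ_i(T)| = 1.1263, 0.9541, 0.6673, 0.6098, 0.2793, 0.0495.
ρ(T) = max|λ| = 1.1263; 1.1263 > 1, so it fails to converge.

no, ρ = 1.1263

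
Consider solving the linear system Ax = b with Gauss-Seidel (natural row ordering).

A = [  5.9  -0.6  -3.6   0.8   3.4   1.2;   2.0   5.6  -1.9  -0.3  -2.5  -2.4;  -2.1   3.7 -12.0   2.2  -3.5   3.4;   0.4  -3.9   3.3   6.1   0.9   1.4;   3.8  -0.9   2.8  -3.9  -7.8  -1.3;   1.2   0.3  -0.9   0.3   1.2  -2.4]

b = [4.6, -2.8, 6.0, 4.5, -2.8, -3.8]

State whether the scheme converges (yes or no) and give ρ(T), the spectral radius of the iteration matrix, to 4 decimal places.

yes, ρ = 0.9065

Split A = D + L + U, D = diag(5.9, 5.6, -12, 6.1, -7.8, -2.4).
GS T = -(D+L)⁻¹U: row 0 first, T[0,2] = -(-3.6)/(5.9) = +0.6102; later rows by forward substitution.
  T[0,:] = [+0.0000 +0.1017 +0.6102 -0.1356 -0.5763 -0.2034]
  T[1,:] = [+0.0000 -0.0363 +0.1214 +0.1020 +0.6522 +0.5012]
  T[2,:] = [+0.0000 -0.0290 -0.0694 +0.2385 +0.0103 +0.4735]
  T[3,:] = [+0.0000 -0.0142 +0.0751 -0.0549 +0.3017 -0.1519]
  T[4,:] = [+0.0000 +0.0504 +0.2208 +0.0353 -0.5032 -0.0777]
  T[5,:] = [+0.0000 +0.0806 +0.4661 -0.1337 -0.4243 -0.2744]
|roots of det(T-λI)|: 0.9065, 0.4114, 0.2952, 0.0751, 0.0094, 0.0000.
ρ(T) = max|λ| = 0.9065; 0.9065 < 1, so it converges for any x₀.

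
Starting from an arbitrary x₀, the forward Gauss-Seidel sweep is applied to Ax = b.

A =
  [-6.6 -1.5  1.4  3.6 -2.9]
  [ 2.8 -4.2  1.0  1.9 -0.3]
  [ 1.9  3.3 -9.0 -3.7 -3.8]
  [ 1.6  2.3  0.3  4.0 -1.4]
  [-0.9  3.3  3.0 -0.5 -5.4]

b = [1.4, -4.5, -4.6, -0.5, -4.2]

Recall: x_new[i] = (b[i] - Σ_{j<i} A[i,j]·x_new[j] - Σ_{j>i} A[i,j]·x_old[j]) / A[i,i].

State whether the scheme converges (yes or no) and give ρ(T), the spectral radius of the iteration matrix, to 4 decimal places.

no, ρ = 1.2594

Diagonal D = diag(-6.6, -4.2, -9, 4, -5.4); L, U strict lower/upper.
T_GS = -(D+L)⁻¹U: row 0 first, T[0,3] = -(3.6)/(-6.6) = +0.5455; later rows by forward substitution.
  T[0,:] = [+0.0000 -0.2273 +0.2121 +0.5455 -0.4394]
  T[1,:] = [+0.0000 -0.1515 +0.3795 +0.8160 -0.3644]
  T[2,:] = [+0.0000 -0.1035 +0.1839 +0.0032 -0.6486]
  T[3,:] = [+0.0000 +0.1858 -0.3169 -0.6876 +0.7839]
  T[4,:] = [+0.0000 -0.1294 +0.3281 +0.4732 -0.5823]
moduli |λ_i(T)| = 1.2594, 0.2081, 0.2081, 0.0238, 0.0000.
ρ(T) = max|λ| = 1.2594; 1.2594 > 1, so it fails to converge.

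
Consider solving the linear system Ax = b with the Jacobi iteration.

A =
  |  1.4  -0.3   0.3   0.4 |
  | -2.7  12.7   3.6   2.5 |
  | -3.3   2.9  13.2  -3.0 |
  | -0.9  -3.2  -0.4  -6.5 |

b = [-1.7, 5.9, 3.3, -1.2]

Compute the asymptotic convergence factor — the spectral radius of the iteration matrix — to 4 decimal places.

0.5558

Let D = diag(1.4, 12.7, 13.2, -6.5); L, U the strict triangles.
Jacobi: T = -D⁻¹(L+U), T[3,2] = -(-0.4)/(-6.5) = -0.0615; T[3,3] = 0.
  T[0,:] = [+0.0000, +0.2143, -0.2143, -0.2857]
  T[1,:] = [+0.2126, +0.0000, -0.2835, -0.1969]
  T[2,:] = [+0.2500, -0.2197, +0.0000, +0.2273]
  T[3,:] = [-0.1385, -0.4923, -0.0615, +0.0000]
eigenvalue magnitudes: 0.5558, 0.3466, 0.3466, 0.0227.
ρ = 0.5558; 0.5558 < 1: convergent.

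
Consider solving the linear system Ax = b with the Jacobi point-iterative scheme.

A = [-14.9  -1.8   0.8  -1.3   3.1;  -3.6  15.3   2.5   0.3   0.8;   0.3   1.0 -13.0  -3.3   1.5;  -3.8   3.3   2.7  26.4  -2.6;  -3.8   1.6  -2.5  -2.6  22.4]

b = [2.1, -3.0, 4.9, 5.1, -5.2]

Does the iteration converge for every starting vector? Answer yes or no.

Write A = D+L+U with D = diag(-14.9, 15.3, -13, 26.4, 22.4).
T_J = -D⁻¹(L+U): T[4,2] = -(-2.5)/(22.4) = +0.1116; T[4,4] = 0.
  T[0,:] = [+0.0000, -0.1208, +0.0537, -0.0872, +0.2081]
  T[1,:] = [+0.2353, +0.0000, -0.1634, -0.0196, -0.0523]
  T[2,:] = [+0.0231, +0.0769, +0.0000, -0.2538, +0.1154]
  T[3,:] = [+0.1439, -0.1250, -0.1023, +0.0000, +0.0985]
  T[4,:] = [+0.1696, -0.0714, +0.1116, +0.1161, +0.0000]
|roots of det(T-λI)|: 0.2340, 0.1563, 0.1563, 0.0618, 0.0618.
spectral radius ρ = 0.2340; 0.2340 < 1, so it converges for any x₀.

yes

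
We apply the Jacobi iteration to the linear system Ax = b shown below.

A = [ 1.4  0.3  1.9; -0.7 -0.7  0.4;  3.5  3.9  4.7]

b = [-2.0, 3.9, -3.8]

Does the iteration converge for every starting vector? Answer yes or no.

Split A = D + L + U, D = diag(1.4, -0.7, 4.7).
Jacobi: T = -D⁻¹(L+U), T[2,1] = -(3.9)/(4.7) = -0.8298; T[2,2] = 0.
  T[0,:] = [+0.0000 -0.2143 -1.3571]
  T[1,:] = [-1.0000 +0.0000 +0.5714]
  T[2,:] = [-0.7447 -0.8298 +0.0000]
|roots of det(T-λI)|: 1.2551, 0.9081, 0.9081.
spectral radius ρ = 1.2551; 1.2551 > 1: divergent.

no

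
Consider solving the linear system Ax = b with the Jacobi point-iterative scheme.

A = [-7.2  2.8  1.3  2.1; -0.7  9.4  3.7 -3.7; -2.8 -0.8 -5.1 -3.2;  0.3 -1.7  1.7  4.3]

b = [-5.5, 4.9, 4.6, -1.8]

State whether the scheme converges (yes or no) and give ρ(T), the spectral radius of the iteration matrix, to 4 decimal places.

Diagonal D = diag(-7.2, 9.4, -5.1, 4.3); L, U strict lower/upper.
Jacobi T = -D⁻¹(L+U): T[0,1] = -(2.8)/(-7.2) = +0.3889; T[0,0] = 0.
  T[0,:] = [+0.0000, +0.3889, +0.1806, +0.2917]
  T[1,:] = [+0.0745, +0.0000, -0.3936, +0.3936]
  T[2,:] = [-0.5490, -0.1569, +0.0000, -0.6275]
  T[3,:] = [-0.0698, +0.3953, -0.3953, +0.0000]
moduli |λ_i(T)| = 0.8747, 0.4609, 0.4609, 0.3215.
ρ = 0.8747; 0.8747 < 1 ⇒ converges.

yes, ρ = 0.8747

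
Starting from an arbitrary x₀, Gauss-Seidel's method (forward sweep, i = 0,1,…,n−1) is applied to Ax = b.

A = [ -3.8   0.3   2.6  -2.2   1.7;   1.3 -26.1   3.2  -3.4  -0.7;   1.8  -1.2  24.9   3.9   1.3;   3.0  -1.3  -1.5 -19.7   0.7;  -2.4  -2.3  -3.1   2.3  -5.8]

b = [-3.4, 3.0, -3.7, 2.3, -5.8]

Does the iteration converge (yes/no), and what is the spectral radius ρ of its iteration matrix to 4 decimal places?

Split A = D + L + U, D = diag(-3.8, -26.1, 24.9, -19.7, -5.8).
GS T = -(D+L)⁻¹U: row 0 first, T[0,2] = -(2.6)/(-3.8) = +0.6842; later rows by forward substitution.
  T[0,:] = [+0.0000 +0.0789 +0.6842 -0.5789 +0.4474]
  T[1,:] = [+0.0000 +0.0039 +0.1567 -0.1591 -0.0045]
  T[2,:] = [+0.0000 -0.0055 -0.0419 -0.1224 -0.0848]
  T[3,:] = [+0.0000 +0.0122 +0.0970 -0.0683 +0.1104]
  T[4,:] = [+0.0000 -0.0264 -0.2844 +0.3410 -0.0942]
eigenvalue magnitudes: 0.2864, 0.1547, 0.0605, 0.0083, 0.0000.
spectral radius ρ = 0.2864; 0.2864 < 1: convergent.

yes, ρ = 0.2864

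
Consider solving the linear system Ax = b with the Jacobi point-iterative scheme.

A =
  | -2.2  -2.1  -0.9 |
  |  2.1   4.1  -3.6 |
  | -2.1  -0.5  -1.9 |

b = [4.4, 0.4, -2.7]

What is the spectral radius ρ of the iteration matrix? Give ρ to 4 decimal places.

Split A = D + L + U, D = diag(-2.2, 4.1, -1.9).
Jacobi: T = -D⁻¹(L+U), T[0,1] = -(-2.1)/(-2.2) = -0.9545; T[0,0] = 0.
  T[0,:] = [+0.0000  -0.9545  -0.4091]
  T[1,:] = [-0.5122  +0.0000  +0.8780]
  T[2,:] = [-1.1053  -0.2632  +0.0000]
|λ(T)| sorted: 1.1987, 0.8525, 0.8525.
spectral radius ρ = 1.1987; 1.1987 > 1 ⇒ diverges.

1.1987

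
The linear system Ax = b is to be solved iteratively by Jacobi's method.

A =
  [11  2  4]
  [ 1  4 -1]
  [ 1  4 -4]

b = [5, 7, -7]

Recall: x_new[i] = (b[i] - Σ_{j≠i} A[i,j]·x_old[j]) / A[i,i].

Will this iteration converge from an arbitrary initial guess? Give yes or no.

A = D + L + U where D = diag(11, 4, -4).
Jacobi: T = -D⁻¹(L+U), T[2,0] = -(1)/(-4) = +0.2500; T[2,2] = 0.
  T[0,:] = [+0.0000  -0.1818  -0.3636]
  T[1,:] = [-0.2500  +0.0000  +0.2500]
  T[2,:] = [+0.2500  +1.0000  +0.0000]
|roots of det(T-λI)|: 0.5838, 0.3691, 0.3691.
ρ(T) = max|λ| = 0.5838; 0.5838 < 1 ⇒ converges.

yes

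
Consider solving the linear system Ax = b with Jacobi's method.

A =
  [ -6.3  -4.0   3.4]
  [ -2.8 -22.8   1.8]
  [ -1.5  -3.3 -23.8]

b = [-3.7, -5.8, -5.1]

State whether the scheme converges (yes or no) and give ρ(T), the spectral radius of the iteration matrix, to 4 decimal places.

Let D = diag(-6.3, -22.8, -23.8); L, U the strict triangles.
T_J = -D⁻¹(L+U): T[2,0] = -(-1.5)/(-23.8) = -0.0630; T[2,2] = 0.
  T[0,:] = [+0.0000, -0.6349, +0.5397]
  T[1,:] = [-0.1228, +0.0000, +0.0789]
  T[2,:] = [-0.0630, -0.1387, +0.0000]
|λ(T)| sorted: 0.2782, 0.2107, 0.2107.
ρ = 0.2782; 0.2782 < 1: convergent.

yes, ρ = 0.2782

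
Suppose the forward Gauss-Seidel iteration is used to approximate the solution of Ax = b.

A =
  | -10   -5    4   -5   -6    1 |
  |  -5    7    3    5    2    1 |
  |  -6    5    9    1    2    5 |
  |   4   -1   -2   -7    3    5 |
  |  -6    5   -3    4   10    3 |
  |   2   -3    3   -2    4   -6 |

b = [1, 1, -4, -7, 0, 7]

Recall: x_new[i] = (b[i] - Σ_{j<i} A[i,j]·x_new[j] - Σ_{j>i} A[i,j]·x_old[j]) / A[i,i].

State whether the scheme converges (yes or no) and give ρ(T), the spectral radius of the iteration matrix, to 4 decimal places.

Split A = D + L + U, D = diag(-10, 7, 9, -7, 10, -6).
GS T = -(D+L)⁻¹U: row 0 first, T[0,1] = -(-5)/(-10) = -0.5000; later rows by forward substitution.
  T[0,:] = [+0.0000, -0.5000, +0.4000, -0.5000, -0.6000, +0.1000]
  T[1,:] = [+0.0000, -0.3571, -0.1429, -1.0714, -0.7143, -0.0714]
  T[2,:] = [+0.0000, -0.1349, +0.3460, +0.1508, -0.2254, -0.4492]
  T[3,:] = [+0.0000, -0.1961, +0.1501, -0.1757, +0.2522, +0.9100]
  T[4,:] = [+0.0000, -0.0834, +0.3552, +0.3512, -0.1713, -0.7030]
  T[5,:] = [+0.0000, -0.0458, +0.5645, +0.7372, -0.1538, -0.9276]
|eigenvalues of T|: 1.4792, 0.6287, 0.5271, 0.0511, 0.0407, 0.0000.
ρ(T) = max|λ| = 1.4792; 1.4792 > 1, so it fails to converge.

no, ρ = 1.4792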